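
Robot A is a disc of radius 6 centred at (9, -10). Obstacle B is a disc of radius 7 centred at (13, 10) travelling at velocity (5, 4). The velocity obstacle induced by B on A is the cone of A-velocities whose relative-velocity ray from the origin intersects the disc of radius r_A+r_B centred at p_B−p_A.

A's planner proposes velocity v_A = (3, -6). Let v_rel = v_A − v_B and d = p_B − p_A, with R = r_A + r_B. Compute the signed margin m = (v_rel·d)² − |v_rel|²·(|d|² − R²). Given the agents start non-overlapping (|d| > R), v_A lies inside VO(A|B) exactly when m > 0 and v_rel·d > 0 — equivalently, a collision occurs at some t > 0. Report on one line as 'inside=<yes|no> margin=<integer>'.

d = (4, 20),  |d|² = 416;  R = 6+7 = 13,  c = 416−13² = 247
v_rel = (-2, -10),  |v_rel|² = 104;  v_rel·d = (-2)·(4) + (-10)·(20) = -208
104·t² + 416·t + 247 = 0  ⇒  m = (-208)² − 104·247 = 17576
m = 17576 > 0,  v_rel·d = -208 < 0  ⇒  outside

inside=no margin=17576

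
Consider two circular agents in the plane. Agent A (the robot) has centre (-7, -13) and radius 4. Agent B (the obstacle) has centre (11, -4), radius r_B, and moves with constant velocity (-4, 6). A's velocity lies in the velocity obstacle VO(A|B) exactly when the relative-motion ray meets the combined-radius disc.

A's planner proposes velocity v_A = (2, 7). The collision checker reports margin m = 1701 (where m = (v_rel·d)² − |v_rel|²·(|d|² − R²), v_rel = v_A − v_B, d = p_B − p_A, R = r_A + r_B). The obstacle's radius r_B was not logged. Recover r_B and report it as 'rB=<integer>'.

m = 1701
d = (18, 9);  v_rel = (6, 1),  |v_rel|² = 37
v_rel×d = (6)·(9) − (1)·(18) = 36
since m = R²·37 − 36²:  R² = (1296 + 1701) / 37 = 81
R = √81 = 9  ⇒  r_B = 9 − 4 = 5

rB=5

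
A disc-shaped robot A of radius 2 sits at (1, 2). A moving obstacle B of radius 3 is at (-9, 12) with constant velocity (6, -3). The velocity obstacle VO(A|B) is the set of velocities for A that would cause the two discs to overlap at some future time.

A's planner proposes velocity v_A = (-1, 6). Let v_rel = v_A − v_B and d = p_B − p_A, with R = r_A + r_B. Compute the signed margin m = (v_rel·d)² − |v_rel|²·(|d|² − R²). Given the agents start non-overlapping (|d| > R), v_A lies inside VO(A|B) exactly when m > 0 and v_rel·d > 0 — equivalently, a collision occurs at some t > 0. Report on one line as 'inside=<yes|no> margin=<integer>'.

d = (-10, 10),  |d|² = 200;  R = 2+3 = 5,  c = 200−5² = 175
v_rel = (-7, 9),  |v_rel|² = 130;  v_rel·d = (-7)·(-10) + (9)·(10) = 160
130·t² − 320·t + 175 = 0  ⇒  m = 160² − 130·175 = 2850
m = 2850 > 0,  v_rel·d = 160 > 0  ⇒  inside

inside=yes margin=2850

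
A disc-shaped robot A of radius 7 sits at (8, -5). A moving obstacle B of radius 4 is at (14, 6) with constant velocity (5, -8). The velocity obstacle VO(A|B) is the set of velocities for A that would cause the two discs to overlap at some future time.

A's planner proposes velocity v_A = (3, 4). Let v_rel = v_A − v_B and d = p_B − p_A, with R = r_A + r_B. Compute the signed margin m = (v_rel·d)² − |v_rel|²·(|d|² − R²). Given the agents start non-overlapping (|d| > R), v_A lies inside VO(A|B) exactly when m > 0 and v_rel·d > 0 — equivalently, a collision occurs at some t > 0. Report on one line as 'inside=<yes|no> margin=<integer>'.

d = (6, 11),  |d|² = 157;  R = 7+4 = 11,  c = 157−11² = 36
v_rel = (-2, 12),  |v_rel|² = 148;  v_rel·d = (-2)·(6) + (12)·(11) = 120
148·t² − 240·t + 36 = 0  ⇒  m = 120² − 148·36 = 9072
m = 9072 > 0,  v_rel·d = 120 > 0  ⇒  inside

inside=yes margin=9072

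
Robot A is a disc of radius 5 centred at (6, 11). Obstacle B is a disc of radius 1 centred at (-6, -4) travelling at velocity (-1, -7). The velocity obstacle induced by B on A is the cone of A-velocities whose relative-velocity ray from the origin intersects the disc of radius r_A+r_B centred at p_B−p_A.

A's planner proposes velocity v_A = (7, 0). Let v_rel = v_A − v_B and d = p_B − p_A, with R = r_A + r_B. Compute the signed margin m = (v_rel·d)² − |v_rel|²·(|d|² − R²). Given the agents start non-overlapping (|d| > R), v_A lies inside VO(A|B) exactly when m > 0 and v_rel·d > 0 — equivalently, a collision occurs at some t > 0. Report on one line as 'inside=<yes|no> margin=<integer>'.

d = (-12, -15),  |d|² = 369;  R = 5+1 = 6,  c = 369−6² = 333
v_rel = (8, 7),  |v_rel|² = 113;  v_rel·d = (8)·(-12) + (7)·(-15) = -201
113·t² + 402·t + 333 = 0  ⇒  m = (-201)² − 113·333 = 2772
m = 2772 > 0,  v_rel·d = -201 < 0  ⇒  outside

inside=no margin=2772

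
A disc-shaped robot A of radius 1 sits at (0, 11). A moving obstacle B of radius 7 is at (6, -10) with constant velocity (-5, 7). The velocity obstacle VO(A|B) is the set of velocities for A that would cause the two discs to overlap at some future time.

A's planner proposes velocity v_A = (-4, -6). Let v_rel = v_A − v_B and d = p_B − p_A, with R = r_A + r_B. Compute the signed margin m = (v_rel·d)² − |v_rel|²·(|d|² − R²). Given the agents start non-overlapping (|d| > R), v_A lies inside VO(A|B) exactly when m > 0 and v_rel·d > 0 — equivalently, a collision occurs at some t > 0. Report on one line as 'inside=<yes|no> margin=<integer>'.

d = (6, -21),  |d|² = 477;  R = 1+7 = 8,  c = 477−8² = 413
v_rel = (1, -13),  |v_rel|² = 170;  v_rel·d = (1)·(6) + (-13)·(-21) = 279
170·t² − 558·t + 413 = 0  ⇒  m = 279² − 170·413 = 7631
m = 7631 > 0,  v_rel·d = 279 > 0  ⇒  inside

inside=yes margin=7631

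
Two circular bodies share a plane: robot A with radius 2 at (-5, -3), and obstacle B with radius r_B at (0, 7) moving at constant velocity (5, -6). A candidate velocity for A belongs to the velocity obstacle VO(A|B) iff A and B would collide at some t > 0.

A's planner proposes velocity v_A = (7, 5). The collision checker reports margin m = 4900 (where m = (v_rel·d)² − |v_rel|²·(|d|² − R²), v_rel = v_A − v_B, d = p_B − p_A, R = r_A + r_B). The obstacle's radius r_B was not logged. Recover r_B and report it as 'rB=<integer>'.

m = 4900
d = (5, 10);  v_rel = (2, 11),  |v_rel|² = 125
v_rel×d = (2)·(10) − (11)·(5) = -35
since m = R²·125 − (-35)²:  R² = (1225 + 4900) / 125 = 49
R = √49 = 7  ⇒  r_B = 7 − 2 = 5

rB=5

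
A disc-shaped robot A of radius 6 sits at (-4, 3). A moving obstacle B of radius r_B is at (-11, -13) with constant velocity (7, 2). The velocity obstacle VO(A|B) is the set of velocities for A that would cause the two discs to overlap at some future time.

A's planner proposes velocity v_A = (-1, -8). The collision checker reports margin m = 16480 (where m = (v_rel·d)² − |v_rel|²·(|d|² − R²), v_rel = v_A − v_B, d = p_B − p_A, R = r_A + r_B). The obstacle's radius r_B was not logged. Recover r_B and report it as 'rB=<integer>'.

m = 16480
d = (-7, -16);  v_rel = (-8, -10),  |v_rel|² = 164
v_rel×d = (-8)·(-16) − (-10)·(-7) = 58
since m = R²·164 − 58²:  R² = (3364 + 16480) / 164 = 121
R = √121 = 11  ⇒  r_B = 11 − 6 = 5

rB=5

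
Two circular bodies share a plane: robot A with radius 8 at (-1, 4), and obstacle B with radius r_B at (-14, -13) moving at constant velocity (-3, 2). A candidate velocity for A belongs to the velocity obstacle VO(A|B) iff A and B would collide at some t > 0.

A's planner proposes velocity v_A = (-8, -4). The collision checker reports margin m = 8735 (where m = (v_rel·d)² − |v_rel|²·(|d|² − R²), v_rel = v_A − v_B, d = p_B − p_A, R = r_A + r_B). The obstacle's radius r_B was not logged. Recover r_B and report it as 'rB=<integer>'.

m = 8735
d = (-13, -17);  v_rel = (-5, -6),  |v_rel|² = 61
v_rel×d = (-5)·(-17) − (-6)·(-13) = 7
since m = R²·61 − 7²:  R² = (49 + 8735) / 61 = 144
R = √144 = 12  ⇒  r_B = 12 − 8 = 4

rB=4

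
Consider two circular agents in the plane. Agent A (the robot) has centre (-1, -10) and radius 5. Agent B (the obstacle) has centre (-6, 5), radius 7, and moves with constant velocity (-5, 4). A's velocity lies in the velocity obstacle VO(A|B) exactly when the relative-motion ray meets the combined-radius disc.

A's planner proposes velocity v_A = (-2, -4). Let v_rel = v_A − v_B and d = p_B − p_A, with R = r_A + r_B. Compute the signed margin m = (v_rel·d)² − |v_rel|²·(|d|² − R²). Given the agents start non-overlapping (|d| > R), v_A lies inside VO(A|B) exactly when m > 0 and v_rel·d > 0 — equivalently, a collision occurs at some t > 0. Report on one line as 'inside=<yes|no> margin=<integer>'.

d = (-5, 15),  |d|² = 250;  R = 5+7 = 12,  c = 250−12² = 106
v_rel = (3, -8),  |v_rel|² = 73;  v_rel·d = (3)·(-5) + (-8)·(15) = -135
73·t² + 270·t + 106 = 0  ⇒  m = (-135)² − 73·106 = 10487
m = 10487 > 0,  v_rel·d = -135 < 0  ⇒  outside

inside=no margin=10487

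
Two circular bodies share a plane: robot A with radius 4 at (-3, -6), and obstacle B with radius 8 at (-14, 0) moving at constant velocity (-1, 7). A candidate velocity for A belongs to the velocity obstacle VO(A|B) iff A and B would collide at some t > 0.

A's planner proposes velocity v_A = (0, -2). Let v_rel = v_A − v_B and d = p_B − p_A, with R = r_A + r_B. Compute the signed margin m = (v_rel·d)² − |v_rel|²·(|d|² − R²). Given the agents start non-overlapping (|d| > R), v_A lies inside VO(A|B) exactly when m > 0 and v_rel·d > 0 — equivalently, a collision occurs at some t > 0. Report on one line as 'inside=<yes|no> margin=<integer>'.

d = (-11, 6),  |d|² = 157;  R = 4+8 = 12,  c = 157−12² = 13
v_rel = (1, -9),  |v_rel|² = 82;  v_rel·d = (1)·(-11) + (-9)·(6) = -65
82·t² + 130·t + 13 = 0  ⇒  m = (-65)² − 82·13 = 3159
m = 3159 > 0,  v_rel·d = -65 < 0  ⇒  outside

inside=no margin=3159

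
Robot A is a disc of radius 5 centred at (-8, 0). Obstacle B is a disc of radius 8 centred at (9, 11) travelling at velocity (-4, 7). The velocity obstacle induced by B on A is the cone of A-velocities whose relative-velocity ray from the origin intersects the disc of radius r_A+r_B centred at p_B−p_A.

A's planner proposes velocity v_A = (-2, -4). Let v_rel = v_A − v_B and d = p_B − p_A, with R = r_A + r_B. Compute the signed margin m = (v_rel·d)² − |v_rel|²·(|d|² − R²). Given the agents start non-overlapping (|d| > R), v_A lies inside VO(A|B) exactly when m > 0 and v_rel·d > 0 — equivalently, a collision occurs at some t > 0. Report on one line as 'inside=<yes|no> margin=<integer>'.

d = (17, 11),  |d|² = 410;  R = 5+8 = 13,  c = 410−13² = 241
v_rel = (2, -11),  |v_rel|² = 125;  v_rel·d = (2)·(17) + (-11)·(11) = -87
125·t² + 174·t + 241 = 0  ⇒  m = (-87)² − 125·241 = -22556
m = -22556 < 0,  v_rel·d = -87 < 0  ⇒  outside

inside=no margin=-22556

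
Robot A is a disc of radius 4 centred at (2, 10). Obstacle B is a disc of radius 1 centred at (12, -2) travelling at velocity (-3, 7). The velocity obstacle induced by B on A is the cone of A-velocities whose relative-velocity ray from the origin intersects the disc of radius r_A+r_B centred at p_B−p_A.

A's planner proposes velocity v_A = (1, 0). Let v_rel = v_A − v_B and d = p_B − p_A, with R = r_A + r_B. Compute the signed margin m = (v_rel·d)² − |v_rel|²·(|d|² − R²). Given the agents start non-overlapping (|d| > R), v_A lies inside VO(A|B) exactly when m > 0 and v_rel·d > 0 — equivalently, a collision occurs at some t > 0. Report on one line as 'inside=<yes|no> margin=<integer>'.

d = (10, -12),  |d|² = 244;  R = 4+1 = 5,  c = 244−5² = 219
v_rel = (4, -7),  |v_rel|² = 65;  v_rel·d = (4)·(10) + (-7)·(-12) = 124
65·t² − 248·t + 219 = 0  ⇒  m = 124² − 65·219 = 1141
m = 1141 > 0,  v_rel·d = 124 > 0  ⇒  inside

inside=yes margin=1141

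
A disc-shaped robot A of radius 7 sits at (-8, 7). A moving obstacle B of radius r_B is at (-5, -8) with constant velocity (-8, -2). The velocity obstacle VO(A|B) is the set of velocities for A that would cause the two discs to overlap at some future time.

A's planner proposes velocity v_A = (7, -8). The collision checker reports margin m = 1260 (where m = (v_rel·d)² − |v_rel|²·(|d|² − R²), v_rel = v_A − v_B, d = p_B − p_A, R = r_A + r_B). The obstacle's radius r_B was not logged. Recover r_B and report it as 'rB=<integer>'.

m = 1260
d = (3, -15);  v_rel = (15, -6),  |v_rel|² = 261
v_rel×d = (15)·(-15) − (-6)·(3) = -207
since m = R²·261 − (-207)²:  R² = (42849 + 1260) / 261 = 169
R = √169 = 13  ⇒  r_B = 13 − 7 = 6

rB=6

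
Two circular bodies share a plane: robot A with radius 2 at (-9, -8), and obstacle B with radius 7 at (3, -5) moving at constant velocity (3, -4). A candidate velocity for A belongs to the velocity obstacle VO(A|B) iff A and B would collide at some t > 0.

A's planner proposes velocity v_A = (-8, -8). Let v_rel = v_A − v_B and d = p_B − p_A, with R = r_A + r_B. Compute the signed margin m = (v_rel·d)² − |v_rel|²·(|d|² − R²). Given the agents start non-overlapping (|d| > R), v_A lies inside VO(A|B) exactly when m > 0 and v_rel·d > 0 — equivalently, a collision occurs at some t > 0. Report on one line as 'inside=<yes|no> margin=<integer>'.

d = (12, 3),  |d|² = 153;  R = 2+7 = 9,  c = 153−9² = 72
v_rel = (-11, -4),  |v_rel|² = 137;  v_rel·d = (-11)·(12) + (-4)·(3) = -144
137·t² + 288·t + 72 = 0  ⇒  m = (-144)² − 137·72 = 10872
m = 10872 > 0,  v_rel·d = -144 < 0  ⇒  outside

inside=no margin=10872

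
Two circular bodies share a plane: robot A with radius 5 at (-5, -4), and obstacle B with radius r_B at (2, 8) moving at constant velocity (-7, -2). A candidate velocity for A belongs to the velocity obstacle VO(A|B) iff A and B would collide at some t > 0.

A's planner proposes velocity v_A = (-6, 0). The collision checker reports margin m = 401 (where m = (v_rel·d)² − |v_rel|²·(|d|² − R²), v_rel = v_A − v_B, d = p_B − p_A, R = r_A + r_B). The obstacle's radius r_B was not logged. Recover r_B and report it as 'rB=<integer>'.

m = 401
d = (7, 12);  v_rel = (1, 2),  |v_rel|² = 5
v_rel×d = (1)·(12) − (2)·(7) = -2
since m = R²·5 − (-2)²:  R² = (4 + 401) / 5 = 81
R = √81 = 9  ⇒  r_B = 9 − 5 = 4

rB=4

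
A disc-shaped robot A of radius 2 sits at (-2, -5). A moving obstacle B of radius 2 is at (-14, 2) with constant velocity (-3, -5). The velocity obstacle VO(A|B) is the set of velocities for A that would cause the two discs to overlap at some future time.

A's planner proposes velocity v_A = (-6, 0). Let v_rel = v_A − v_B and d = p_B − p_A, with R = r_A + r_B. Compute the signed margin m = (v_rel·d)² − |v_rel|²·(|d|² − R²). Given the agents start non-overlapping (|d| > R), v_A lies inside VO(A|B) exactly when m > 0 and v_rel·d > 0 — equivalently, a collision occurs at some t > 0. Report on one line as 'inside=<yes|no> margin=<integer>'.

d = (-12, 7),  |d|² = 193;  R = 2+2 = 4,  c = 193−4² = 177
v_rel = (-3, 5),  |v_rel|² = 34;  v_rel·d = (-3)·(-12) + (5)·(7) = 71
34·t² − 142·t + 177 = 0  ⇒  m = 71² − 34·177 = -977
m = -977 < 0,  v_rel·d = 71 > 0  ⇒  outside

inside=no margin=-977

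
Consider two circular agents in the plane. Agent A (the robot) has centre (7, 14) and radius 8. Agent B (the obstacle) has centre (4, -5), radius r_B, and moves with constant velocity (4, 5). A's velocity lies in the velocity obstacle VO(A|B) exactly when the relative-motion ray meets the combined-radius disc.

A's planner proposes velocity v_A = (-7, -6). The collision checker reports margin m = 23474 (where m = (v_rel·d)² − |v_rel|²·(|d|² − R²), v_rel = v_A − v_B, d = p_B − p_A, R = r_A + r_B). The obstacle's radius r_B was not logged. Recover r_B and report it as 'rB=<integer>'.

m = 23474
d = (-3, -19);  v_rel = (-11, -11),  |v_rel|² = 242
v_rel×d = (-11)·(-19) − (-11)·(-3) = 176
since m = R²·242 − 176²:  R² = (30976 + 23474) / 242 = 225
R = √225 = 15  ⇒  r_B = 15 − 8 = 7

rB=7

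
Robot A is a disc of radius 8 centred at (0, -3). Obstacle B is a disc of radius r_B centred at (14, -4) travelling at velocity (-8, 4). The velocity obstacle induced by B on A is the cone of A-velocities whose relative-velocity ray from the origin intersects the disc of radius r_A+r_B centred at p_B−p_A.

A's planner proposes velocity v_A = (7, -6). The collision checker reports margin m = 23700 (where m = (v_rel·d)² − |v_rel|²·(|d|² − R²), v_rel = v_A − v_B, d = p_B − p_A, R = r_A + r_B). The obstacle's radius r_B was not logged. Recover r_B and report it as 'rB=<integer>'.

m = 23700
d = (14, -1);  v_rel = (15, -10),  |v_rel|² = 325
v_rel×d = (15)·(-1) − (-10)·(14) = 125
since m = R²·325 − 125²:  R² = (15625 + 23700) / 325 = 121
R = √121 = 11  ⇒  r_B = 11 − 8 = 3

rB=3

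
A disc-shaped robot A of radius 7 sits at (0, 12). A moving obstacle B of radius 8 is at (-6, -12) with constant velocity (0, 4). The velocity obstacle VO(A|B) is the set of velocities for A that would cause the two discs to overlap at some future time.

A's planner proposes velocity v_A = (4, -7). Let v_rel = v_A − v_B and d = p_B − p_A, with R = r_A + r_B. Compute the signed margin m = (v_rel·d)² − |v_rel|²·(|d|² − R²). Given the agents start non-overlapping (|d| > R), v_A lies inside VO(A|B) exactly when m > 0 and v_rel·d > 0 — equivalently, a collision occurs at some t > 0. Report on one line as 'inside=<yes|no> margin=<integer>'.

d = (-6, -24),  |d|² = 612;  R = 7+8 = 15,  c = 612−15² = 387
v_rel = (4, -11),  |v_rel|² = 137;  v_rel·d = (4)·(-6) + (-11)·(-24) = 240
137·t² − 480·t + 387 = 0  ⇒  m = 240² − 137·387 = 4581
m = 4581 > 0,  v_rel·d = 240 > 0  ⇒  inside

inside=yes margin=4581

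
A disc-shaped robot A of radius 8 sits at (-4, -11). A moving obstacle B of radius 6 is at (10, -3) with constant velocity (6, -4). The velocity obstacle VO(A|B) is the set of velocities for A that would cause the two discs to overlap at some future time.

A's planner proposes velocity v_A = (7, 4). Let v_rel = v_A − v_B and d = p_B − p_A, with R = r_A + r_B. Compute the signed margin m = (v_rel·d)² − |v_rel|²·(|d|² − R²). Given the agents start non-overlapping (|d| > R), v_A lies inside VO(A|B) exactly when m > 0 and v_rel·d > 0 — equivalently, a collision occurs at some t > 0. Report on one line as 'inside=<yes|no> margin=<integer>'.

d = (14, 8),  |d|² = 260;  R = 8+6 = 14,  c = 260−14² = 64
v_rel = (1, 8),  |v_rel|² = 65;  v_rel·d = (1)·(14) + (8)·(8) = 78
65·t² − 156·t + 64 = 0  ⇒  m = 78² − 65·64 = 1924
m = 1924 > 0,  v_rel·d = 78 > 0  ⇒  inside

inside=yes margin=1924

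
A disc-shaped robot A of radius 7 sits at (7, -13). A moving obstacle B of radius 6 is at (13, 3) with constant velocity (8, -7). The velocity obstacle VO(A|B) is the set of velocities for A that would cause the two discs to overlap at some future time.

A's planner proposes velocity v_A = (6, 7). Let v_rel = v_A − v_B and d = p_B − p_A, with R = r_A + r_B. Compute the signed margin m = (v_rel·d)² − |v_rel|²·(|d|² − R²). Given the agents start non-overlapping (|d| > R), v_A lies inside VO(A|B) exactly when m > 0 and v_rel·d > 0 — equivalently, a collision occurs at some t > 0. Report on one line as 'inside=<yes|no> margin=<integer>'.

d = (6, 16),  |d|² = 292;  R = 7+6 = 13,  c = 292−13² = 123
v_rel = (-2, 14),  |v_rel|² = 200;  v_rel·d = (-2)·(6) + (14)·(16) = 212
200·t² − 424·t + 123 = 0  ⇒  m = 212² − 200·123 = 20344
m = 20344 > 0,  v_rel·d = 212 > 0  ⇒  inside

inside=yes margin=20344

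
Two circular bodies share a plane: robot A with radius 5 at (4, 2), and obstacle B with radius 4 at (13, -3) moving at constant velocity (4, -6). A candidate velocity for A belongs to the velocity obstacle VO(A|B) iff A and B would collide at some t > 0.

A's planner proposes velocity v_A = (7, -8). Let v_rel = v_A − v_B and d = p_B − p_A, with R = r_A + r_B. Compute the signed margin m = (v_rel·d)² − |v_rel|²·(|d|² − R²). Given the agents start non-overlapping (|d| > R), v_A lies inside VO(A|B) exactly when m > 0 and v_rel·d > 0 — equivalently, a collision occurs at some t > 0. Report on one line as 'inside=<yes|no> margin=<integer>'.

d = (9, -5),  |d|² = 106;  R = 5+4 = 9,  c = 106−9² = 25
v_rel = (3, -2),  |v_rel|² = 13;  v_rel·d = (3)·(9) + (-2)·(-5) = 37
13·t² − 74·t + 25 = 0  ⇒  m = 37² − 13·25 = 1044
m = 1044 > 0,  v_rel·d = 37 > 0  ⇒  inside

inside=yes margin=1044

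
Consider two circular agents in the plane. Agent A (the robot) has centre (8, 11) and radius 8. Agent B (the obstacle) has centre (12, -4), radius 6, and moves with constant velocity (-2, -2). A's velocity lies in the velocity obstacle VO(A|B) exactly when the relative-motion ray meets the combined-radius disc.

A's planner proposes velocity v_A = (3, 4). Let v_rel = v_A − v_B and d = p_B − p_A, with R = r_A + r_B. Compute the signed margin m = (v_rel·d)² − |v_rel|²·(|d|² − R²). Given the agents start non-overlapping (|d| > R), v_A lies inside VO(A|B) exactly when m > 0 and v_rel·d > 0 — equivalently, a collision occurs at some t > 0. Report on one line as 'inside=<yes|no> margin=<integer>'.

d = (4, -15),  |d|² = 241;  R = 8+6 = 14,  c = 241−14² = 45
v_rel = (5, 6),  |v_rel|² = 61;  v_rel·d = (5)·(4) + (6)·(-15) = -70
61·t² + 140·t + 45 = 0  ⇒  m = (-70)² − 61·45 = 2155
m = 2155 > 0,  v_rel·d = -70 < 0  ⇒  outside

inside=no margin=2155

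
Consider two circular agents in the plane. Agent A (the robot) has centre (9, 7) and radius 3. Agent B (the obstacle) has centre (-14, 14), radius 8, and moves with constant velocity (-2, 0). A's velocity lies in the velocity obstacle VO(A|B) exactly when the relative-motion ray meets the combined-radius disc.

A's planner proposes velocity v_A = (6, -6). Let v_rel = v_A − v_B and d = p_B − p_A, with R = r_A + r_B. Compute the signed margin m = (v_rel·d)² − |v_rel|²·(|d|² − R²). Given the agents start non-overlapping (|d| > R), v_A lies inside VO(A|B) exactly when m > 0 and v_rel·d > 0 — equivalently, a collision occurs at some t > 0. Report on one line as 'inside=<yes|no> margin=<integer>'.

d = (-23, 7),  |d|² = 578;  R = 3+8 = 11,  c = 578−11² = 457
v_rel = (8, -6),  |v_rel|² = 100;  v_rel·d = (8)·(-23) + (-6)·(7) = -226
100·t² + 452·t + 457 = 0  ⇒  m = (-226)² − 100·457 = 5376
m = 5376 > 0,  v_rel·d = -226 < 0  ⇒  outside

inside=no margin=5376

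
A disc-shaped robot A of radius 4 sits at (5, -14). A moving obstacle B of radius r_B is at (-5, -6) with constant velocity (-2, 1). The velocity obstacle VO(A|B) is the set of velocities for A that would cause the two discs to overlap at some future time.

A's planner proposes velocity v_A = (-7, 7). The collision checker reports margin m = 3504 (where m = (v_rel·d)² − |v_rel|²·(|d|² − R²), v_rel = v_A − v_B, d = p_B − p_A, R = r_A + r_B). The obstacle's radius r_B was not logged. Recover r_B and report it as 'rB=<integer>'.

m = 3504
d = (-10, 8);  v_rel = (-5, 6),  |v_rel|² = 61
v_rel×d = (-5)·(8) − (6)·(-10) = 20
since m = R²·61 − 20²:  R² = (400 + 3504) / 61 = 64
R = √64 = 8  ⇒  r_B = 8 − 4 = 4

rB=4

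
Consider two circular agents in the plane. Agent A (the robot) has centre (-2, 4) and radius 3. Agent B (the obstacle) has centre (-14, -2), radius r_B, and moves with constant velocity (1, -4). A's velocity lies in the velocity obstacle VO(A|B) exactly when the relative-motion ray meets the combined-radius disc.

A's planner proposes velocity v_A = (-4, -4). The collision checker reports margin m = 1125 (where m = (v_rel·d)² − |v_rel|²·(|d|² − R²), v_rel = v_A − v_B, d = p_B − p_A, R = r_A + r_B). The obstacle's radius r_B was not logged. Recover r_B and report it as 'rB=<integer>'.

m = 1125
d = (-12, -6);  v_rel = (-5, 0),  |v_rel|² = 25
v_rel×d = (-5)·(-6) − (0)·(-12) = 30
since m = R²·25 − 30²:  R² = (900 + 1125) / 25 = 81
R = √81 = 9  ⇒  r_B = 9 − 3 = 6

rB=6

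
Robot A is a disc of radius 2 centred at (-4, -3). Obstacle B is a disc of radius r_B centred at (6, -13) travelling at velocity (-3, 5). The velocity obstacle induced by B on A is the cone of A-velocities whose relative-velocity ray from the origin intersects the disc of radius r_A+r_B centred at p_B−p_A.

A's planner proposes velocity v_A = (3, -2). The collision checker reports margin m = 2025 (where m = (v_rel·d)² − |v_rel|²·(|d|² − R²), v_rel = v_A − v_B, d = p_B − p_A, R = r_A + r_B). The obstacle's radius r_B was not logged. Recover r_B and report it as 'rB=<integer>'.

m = 2025
d = (10, -10);  v_rel = (6, -7),  |v_rel|² = 85
v_rel×d = (6)·(-10) − (-7)·(10) = 10
since m = R²·85 − 10²:  R² = (100 + 2025) / 85 = 25
R = √25 = 5  ⇒  r_B = 5 − 2 = 3

rB=3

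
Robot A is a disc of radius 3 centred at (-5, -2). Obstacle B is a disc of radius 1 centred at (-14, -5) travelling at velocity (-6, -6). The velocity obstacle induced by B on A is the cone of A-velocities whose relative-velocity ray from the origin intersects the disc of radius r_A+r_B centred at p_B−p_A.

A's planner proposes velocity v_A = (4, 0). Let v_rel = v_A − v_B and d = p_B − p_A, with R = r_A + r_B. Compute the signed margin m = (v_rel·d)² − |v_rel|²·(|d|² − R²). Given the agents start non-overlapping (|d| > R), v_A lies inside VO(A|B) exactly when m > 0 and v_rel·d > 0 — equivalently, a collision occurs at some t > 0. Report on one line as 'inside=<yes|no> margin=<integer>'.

d = (-9, -3),  |d|² = 90;  R = 3+1 = 4,  c = 90−4² = 74
v_rel = (10, 6),  |v_rel|² = 136;  v_rel·d = (10)·(-9) + (6)·(-3) = -108
136·t² + 216·t + 74 = 0  ⇒  m = (-108)² − 136·74 = 1600
m = 1600 > 0,  v_rel·d = -108 < 0  ⇒  outside

inside=no margin=1600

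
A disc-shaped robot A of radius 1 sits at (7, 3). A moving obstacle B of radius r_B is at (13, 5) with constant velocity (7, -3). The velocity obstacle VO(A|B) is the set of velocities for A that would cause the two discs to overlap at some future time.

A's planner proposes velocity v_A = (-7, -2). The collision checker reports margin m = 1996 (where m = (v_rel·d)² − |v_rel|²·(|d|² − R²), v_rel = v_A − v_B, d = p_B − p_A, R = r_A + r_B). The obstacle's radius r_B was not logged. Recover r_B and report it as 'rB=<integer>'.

m = 1996
d = (6, 2);  v_rel = (-14, 1),  |v_rel|² = 197
v_rel×d = (-14)·(2) − (1)·(6) = -34
since m = R²·197 − (-34)²:  R² = (1156 + 1996) / 197 = 16
R = √16 = 4  ⇒  r_B = 4 − 1 = 3

rB=3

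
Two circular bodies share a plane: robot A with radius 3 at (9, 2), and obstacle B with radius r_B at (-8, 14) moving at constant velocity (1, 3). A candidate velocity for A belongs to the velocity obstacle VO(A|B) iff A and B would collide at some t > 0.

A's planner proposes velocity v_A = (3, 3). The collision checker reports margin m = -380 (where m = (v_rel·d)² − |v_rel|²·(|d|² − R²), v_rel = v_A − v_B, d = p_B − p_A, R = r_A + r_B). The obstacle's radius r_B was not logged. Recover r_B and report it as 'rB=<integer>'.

m = -380
d = (-17, 12);  v_rel = (2, 0),  |v_rel|² = 4
v_rel×d = (2)·(12) − (0)·(-17) = 24
since m = R²·4 − 24²:  R² = (576 + -380) / 4 = 49
R = √49 = 7  ⇒  r_B = 7 − 3 = 4

rB=4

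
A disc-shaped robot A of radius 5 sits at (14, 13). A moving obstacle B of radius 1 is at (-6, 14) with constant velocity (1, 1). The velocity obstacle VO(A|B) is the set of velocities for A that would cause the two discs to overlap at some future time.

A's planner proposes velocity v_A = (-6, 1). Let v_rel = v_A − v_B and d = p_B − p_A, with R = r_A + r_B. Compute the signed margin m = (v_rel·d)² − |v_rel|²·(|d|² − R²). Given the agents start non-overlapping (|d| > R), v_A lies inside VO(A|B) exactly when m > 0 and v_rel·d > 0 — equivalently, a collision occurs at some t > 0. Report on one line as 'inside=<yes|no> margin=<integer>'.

d = (-20, 1),  |d|² = 401;  R = 5+1 = 6,  c = 401−6² = 365
v_rel = (-7, 0),  |v_rel|² = 49;  v_rel·d = (-7)·(-20) + (0)·(1) = 140
49·t² − 280·t + 365 = 0  ⇒  m = 140² − 49·365 = 1715
m = 1715 > 0,  v_rel·d = 140 > 0  ⇒  inside

inside=yes margin=1715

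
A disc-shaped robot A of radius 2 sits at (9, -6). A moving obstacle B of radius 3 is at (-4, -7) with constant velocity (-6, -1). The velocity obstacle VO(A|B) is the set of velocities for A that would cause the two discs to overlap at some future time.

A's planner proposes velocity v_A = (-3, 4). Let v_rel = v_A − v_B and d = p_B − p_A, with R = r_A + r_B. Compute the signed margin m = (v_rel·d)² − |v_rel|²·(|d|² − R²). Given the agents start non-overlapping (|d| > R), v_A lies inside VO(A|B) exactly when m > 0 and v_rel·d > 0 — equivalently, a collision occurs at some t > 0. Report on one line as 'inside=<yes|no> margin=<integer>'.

d = (-13, -1),  |d|² = 170;  R = 2+3 = 5,  c = 170−5² = 145
v_rel = (3, 5),  |v_rel|² = 34;  v_rel·d = (3)·(-13) + (5)·(-1) = -44
34·t² + 88·t + 145 = 0  ⇒  m = (-44)² − 34·145 = -2994
m = -2994 < 0,  v_rel·d = -44 < 0  ⇒  outside

inside=no margin=-2994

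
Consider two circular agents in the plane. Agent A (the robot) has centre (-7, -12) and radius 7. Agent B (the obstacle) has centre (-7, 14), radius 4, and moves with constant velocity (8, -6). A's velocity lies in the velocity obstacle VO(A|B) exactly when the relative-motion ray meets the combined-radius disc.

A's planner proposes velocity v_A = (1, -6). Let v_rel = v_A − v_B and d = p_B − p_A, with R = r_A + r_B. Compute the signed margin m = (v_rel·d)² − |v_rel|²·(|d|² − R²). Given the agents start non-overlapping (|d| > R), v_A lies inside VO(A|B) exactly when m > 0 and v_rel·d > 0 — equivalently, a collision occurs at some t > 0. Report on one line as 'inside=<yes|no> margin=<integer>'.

d = (0, 26),  |d|² = 676;  R = 7+4 = 11,  c = 676−11² = 555
v_rel = (-7, 0),  |v_rel|² = 49;  v_rel·d = (-7)·(0) + (0)·(26) = 0
49·t² − 0·t + 555 = 0  ⇒  m = 0² − 49·555 = -27195
m = -27195 < 0,  v_rel·d = 0 = 0  ⇒  outside

inside=no margin=-27195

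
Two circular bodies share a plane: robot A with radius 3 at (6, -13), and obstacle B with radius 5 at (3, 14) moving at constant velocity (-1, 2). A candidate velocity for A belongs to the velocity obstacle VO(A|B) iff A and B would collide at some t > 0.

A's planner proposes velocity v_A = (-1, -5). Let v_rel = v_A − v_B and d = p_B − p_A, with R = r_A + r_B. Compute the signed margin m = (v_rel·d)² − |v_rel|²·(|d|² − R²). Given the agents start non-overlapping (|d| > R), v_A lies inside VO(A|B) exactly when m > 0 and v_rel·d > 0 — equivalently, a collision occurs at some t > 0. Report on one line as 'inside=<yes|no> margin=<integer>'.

d = (-3, 27),  |d|² = 738;  R = 3+5 = 8,  c = 738−8² = 674
v_rel = (0, -7),  |v_rel|² = 49;  v_rel·d = (0)·(-3) + (-7)·(27) = -189
49·t² + 378·t + 674 = 0  ⇒  m = (-189)² − 49·674 = 2695
m = 2695 > 0,  v_rel·d = -189 < 0  ⇒  outside

inside=no margin=2695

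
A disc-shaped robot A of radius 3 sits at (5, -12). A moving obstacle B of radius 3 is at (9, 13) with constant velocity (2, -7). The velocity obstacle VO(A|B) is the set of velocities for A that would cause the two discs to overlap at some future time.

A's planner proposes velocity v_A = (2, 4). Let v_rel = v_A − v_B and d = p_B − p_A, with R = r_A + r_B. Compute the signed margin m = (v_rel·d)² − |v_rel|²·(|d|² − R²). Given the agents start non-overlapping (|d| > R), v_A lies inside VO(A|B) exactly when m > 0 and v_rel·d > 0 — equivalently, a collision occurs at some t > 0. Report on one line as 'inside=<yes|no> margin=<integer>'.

d = (4, 25),  |d|² = 641;  R = 3+3 = 6,  c = 641−6² = 605
v_rel = (0, 11),  |v_rel|² = 121;  v_rel·d = (0)·(4) + (11)·(25) = 275
121·t² − 550·t + 605 = 0  ⇒  m = 275² − 121·605 = 2420
m = 2420 > 0,  v_rel·d = 275 > 0  ⇒  inside

inside=yes margin=2420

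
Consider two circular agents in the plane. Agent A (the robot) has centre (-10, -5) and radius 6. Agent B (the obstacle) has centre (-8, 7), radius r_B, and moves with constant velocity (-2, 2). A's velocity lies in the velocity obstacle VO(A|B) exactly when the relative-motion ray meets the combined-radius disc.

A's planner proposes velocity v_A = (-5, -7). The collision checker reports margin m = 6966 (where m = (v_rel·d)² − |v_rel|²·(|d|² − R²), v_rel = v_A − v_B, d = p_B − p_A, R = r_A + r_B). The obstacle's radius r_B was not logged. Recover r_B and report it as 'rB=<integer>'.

m = 6966
d = (2, 12);  v_rel = (-3, -9),  |v_rel|² = 90
v_rel×d = (-3)·(12) − (-9)·(2) = -18
since m = R²·90 − (-18)²:  R² = (324 + 6966) / 90 = 81
R = √81 = 9  ⇒  r_B = 9 − 6 = 3

rB=3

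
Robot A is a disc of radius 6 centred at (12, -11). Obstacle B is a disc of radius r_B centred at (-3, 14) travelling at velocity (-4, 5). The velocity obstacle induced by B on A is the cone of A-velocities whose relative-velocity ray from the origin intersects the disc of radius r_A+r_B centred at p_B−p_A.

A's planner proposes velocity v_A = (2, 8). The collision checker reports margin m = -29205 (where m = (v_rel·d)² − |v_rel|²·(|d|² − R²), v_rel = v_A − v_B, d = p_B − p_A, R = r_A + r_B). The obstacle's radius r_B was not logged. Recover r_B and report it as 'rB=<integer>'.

m = -29205
d = (-15, 25);  v_rel = (6, 3),  |v_rel|² = 45
v_rel×d = (6)·(25) − (3)·(-15) = 195
since m = R²·45 − 195²:  R² = (38025 + -29205) / 45 = 196
R = √196 = 14  ⇒  r_B = 14 − 6 = 8

rB=8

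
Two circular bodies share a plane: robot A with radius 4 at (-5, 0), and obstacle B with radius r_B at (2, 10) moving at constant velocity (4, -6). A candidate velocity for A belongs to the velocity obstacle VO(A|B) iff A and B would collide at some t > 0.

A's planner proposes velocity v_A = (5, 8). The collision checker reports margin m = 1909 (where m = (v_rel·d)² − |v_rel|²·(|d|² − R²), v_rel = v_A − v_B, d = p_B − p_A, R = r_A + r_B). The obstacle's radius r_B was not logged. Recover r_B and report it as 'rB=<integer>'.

m = 1909
d = (7, 10);  v_rel = (1, 14),  |v_rel|² = 197
v_rel×d = (1)·(10) − (14)·(7) = -88
since m = R²·197 − (-88)²:  R² = (7744 + 1909) / 197 = 49
R = √49 = 7  ⇒  r_B = 7 − 4 = 3

rB=3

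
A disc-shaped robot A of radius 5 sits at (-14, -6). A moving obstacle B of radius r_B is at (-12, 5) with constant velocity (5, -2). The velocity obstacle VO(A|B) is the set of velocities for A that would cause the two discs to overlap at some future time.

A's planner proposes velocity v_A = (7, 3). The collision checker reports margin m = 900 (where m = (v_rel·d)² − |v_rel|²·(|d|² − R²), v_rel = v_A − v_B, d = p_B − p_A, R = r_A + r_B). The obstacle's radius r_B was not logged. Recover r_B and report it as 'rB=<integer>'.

m = 900
d = (2, 11);  v_rel = (2, 5),  |v_rel|² = 29
v_rel×d = (2)·(11) − (5)·(2) = 12
since m = R²·29 − 12²:  R² = (144 + 900) / 29 = 36
R = √36 = 6  ⇒  r_B = 6 − 5 = 1

rB=1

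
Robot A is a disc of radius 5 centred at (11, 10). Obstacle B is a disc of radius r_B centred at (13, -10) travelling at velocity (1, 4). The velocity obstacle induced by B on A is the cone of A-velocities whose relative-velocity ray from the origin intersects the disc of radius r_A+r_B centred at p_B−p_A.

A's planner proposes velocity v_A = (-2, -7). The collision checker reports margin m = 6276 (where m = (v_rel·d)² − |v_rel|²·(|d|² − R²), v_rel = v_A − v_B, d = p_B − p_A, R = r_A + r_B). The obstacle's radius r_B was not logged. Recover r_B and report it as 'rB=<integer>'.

m = 6276
d = (2, -20);  v_rel = (-3, -11),  |v_rel|² = 130
v_rel×d = (-3)·(-20) − (-11)·(2) = 82
since m = R²·130 − 82²:  R² = (6724 + 6276) / 130 = 100
R = √100 = 10  ⇒  r_B = 10 − 5 = 5

rB=5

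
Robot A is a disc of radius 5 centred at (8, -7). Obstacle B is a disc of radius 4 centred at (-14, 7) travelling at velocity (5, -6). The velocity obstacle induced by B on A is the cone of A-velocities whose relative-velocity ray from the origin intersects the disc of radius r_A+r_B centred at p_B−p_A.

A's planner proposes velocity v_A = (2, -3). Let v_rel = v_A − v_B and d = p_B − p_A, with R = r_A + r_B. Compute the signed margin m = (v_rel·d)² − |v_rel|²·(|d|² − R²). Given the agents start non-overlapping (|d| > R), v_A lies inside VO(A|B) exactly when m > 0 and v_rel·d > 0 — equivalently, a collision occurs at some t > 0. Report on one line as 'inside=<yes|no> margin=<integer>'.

d = (-22, 14),  |d|² = 680;  R = 5+4 = 9,  c = 680−9² = 599
v_rel = (-3, 3),  |v_rel|² = 18;  v_rel·d = (-3)·(-22) + (3)·(14) = 108
18·t² − 216·t + 599 = 0  ⇒  m = 108² − 18·599 = 882
m = 882 > 0,  v_rel·d = 108 > 0  ⇒  inside

inside=yes margin=882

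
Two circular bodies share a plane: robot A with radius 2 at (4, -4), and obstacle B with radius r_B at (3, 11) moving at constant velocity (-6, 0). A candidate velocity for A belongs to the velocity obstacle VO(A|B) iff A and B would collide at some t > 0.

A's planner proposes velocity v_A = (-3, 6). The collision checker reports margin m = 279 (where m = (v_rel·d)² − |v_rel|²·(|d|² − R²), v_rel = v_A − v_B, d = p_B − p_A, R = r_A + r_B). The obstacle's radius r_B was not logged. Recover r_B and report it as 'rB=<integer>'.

m = 279
d = (-1, 15);  v_rel = (3, 6),  |v_rel|² = 45
v_rel×d = (3)·(15) − (6)·(-1) = 51
since m = R²·45 − 51²:  R² = (2601 + 279) / 45 = 64
R = √64 = 8  ⇒  r_B = 8 − 2 = 6

rB=6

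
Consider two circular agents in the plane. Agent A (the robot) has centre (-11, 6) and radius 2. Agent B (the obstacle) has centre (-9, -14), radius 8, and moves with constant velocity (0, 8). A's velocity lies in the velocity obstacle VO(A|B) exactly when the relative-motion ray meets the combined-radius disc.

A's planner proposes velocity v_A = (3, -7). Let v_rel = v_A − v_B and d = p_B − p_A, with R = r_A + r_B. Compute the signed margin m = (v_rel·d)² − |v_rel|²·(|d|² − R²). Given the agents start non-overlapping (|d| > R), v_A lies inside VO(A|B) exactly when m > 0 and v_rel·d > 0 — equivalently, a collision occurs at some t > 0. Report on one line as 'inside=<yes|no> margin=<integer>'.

d = (2, -20),  |d|² = 404;  R = 2+8 = 10,  c = 404−10² = 304
v_rel = (3, -15),  |v_rel|² = 234;  v_rel·d = (3)·(2) + (-15)·(-20) = 306
234·t² − 612·t + 304 = 0  ⇒  m = 306² − 234·304 = 22500
m = 22500 > 0,  v_rel·d = 306 > 0  ⇒  inside

inside=yes margin=22500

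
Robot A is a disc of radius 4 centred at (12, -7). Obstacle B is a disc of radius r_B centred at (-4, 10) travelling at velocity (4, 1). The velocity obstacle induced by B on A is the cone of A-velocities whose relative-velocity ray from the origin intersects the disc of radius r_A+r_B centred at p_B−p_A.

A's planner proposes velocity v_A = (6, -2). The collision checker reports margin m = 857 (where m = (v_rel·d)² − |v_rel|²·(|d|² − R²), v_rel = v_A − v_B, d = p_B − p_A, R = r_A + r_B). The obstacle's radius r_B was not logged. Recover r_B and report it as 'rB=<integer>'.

m = 857
d = (-16, 17);  v_rel = (2, -3),  |v_rel|² = 13
v_rel×d = (2)·(17) − (-3)·(-16) = -14
since m = R²·13 − (-14)²:  R² = (196 + 857) / 13 = 81
R = √81 = 9  ⇒  r_B = 9 − 4 = 5

rB=5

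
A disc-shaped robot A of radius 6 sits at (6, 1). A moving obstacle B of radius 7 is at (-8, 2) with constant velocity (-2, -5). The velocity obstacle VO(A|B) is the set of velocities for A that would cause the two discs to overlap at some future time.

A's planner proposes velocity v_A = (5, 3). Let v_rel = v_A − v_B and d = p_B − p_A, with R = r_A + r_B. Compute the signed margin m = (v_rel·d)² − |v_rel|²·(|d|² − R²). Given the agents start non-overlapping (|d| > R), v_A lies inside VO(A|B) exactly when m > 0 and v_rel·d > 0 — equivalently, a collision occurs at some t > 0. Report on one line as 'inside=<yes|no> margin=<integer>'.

d = (-14, 1),  |d|² = 197;  R = 6+7 = 13,  c = 197−13² = 28
v_rel = (7, 8),  |v_rel|² = 113;  v_rel·d = (7)·(-14) + (8)·(1) = -90
113·t² + 180·t + 28 = 0  ⇒  m = (-90)² − 113·28 = 4936
m = 4936 > 0,  v_rel·d = -90 < 0  ⇒  outside

inside=no margin=4936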